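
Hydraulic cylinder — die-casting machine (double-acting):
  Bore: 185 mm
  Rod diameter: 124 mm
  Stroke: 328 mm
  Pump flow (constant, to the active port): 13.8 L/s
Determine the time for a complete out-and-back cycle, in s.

Cap-side area A_cap = π/4 × (185 mm)² = 26880 mm^2
Rod-side annular area A_ann = π/4 × (185² − 124²) = 14800 mm^2
t_ext = A_cap·L/Q = 0.6389 s
t_ret = A_ann·L/Q = 0.3519 s
t_cycle = t_ext + t_ret

t ≈ 0.991 s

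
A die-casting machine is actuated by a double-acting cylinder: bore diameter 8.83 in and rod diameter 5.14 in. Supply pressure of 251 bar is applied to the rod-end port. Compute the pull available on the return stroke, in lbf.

Rod-side annular area A_ann = π/4 × (8.83² − 5.14²) = 40.49 in^2
On retraction the pressure acts on the annular area (bore minus rod).
F = P × A_ann

F ≈ 1.47e5 lbf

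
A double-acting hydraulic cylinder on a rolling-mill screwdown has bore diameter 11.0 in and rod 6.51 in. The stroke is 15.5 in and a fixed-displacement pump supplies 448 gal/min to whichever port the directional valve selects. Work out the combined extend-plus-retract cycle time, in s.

Cap-side area A_cap = π/4 × (11.0 in)² = 95.03 in^2
Rod-side annular area A_ann = π/4 × (11.0² − 6.51²) = 61.75 in^2
t_ext = A_cap·L/Q = 0.8540 s
t_ret = A_ann·L/Q = 0.5549 s
t_cycle = t_ext + t_ret

t ≈ 1.41 s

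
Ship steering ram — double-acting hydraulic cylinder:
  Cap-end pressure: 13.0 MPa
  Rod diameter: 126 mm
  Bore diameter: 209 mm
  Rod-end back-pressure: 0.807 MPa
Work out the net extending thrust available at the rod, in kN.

F ≈ 428 kN

Cap-side area A_cap = π/4 × (209 mm)² = 34310 mm^2
Rod-side annular area A_ann = π/4 × (209² − 126²) = 21840 mm^2
Net thrust = P_cap·A_cap − P_rod·A_ann = 446.0 kN − 17.62 kN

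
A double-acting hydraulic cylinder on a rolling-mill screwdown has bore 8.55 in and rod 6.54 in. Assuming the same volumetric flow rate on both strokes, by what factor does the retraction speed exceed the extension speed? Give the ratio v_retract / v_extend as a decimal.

Cap-side area A_cap = π/4 × (8.55 in)² = 57.41 in^2
Rod-side annular area A_ann = π/4 × (8.55² − 6.54²) = 23.82 in^2
For equal Q, v ∝ 1/A, so v_ret/v_ext = A_cap/A_ann.

v_ret/v_ext ≈ 2.41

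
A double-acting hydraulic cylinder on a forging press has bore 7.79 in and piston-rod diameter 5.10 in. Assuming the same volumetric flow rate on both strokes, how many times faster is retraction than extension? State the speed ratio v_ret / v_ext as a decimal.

Cap-side area A_cap = π/4 × (7.79 in)² = 47.66 in^2
Rod-side annular area A_ann = π/4 × (7.79² − 5.10²) = 27.23 in^2
For equal Q, v ∝ 1/A, so v_ret/v_ext = A_cap/A_ann.

v_ret/v_ext ≈ 1.75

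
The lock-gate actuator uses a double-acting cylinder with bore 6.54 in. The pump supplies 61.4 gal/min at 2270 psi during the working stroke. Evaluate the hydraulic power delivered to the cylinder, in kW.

Hydraulic power = P × Q

W ≈ 60.6 kW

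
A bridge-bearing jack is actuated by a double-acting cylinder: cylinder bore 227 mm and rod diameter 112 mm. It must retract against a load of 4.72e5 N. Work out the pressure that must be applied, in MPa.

Rod-side annular area A_ann = π/4 × (227² − 112²) = 30620 mm^2
Retraction: pressure acts on the annular area.
P = F / A = 4.72e5 N / A

P ≈ 15.4 MPa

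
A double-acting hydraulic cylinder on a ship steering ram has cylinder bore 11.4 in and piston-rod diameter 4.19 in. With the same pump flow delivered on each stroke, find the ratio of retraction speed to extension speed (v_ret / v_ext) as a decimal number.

Cap-side area A_cap = π/4 × (11.4 in)² = 102.1 in^2
Rod-side annular area A_ann = π/4 × (11.4² − 4.19²) = 88.28 in^2
For equal Q, v ∝ 1/A, so v_ret/v_ext = A_cap/A_ann.

v_ret/v_ext ≈ 1.16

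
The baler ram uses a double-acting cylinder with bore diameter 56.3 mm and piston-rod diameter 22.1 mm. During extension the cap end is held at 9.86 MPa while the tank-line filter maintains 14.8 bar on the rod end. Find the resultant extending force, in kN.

Cap-side area A_cap = π/4 × (56.3 mm)² = 2489 mm^2
Rod-side annular area A_ann = π/4 × (56.3² − 22.1²) = 2106 mm^2
Net thrust = P_cap·A_cap − P_rod·A_ann = 24.55 kN − 3.117 kN

F ≈ 21.4 kN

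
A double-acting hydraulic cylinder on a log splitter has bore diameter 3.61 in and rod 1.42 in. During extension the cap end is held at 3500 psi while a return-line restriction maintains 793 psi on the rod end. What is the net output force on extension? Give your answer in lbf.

Cap-side area A_cap = π/4 × (3.61 in)² = 10.24 in^2
Rod-side annular area A_ann = π/4 × (3.61² − 1.42²) = 8.652 in^2
Net thrust = P_cap·A_cap − P_rod·A_ann = 35820 lbf − 6861 lbf

F ≈ 29000 lbf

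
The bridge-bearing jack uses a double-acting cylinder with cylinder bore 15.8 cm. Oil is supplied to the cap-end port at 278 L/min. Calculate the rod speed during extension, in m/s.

v ≈ 0.236 m/s

Cap-side area A_cap = π/4 × (15.8 cm)² = 196.1 cm^2
v = Q / A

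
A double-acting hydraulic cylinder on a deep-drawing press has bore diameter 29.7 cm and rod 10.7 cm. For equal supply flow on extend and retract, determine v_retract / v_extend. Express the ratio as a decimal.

v_ret/v_ext ≈ 1.15

Cap-side area A_cap = π/4 × (29.7 cm)² = 692.8 cm^2
Rod-side annular area A_ann = π/4 × (29.7² − 10.7²) = 602.9 cm^2
For equal Q, v ∝ 1/A, so v_ret/v_ext = A_cap/A_ann.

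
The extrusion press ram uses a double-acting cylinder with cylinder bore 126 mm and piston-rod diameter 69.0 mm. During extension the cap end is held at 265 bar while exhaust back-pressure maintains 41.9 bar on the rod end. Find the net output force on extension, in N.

Cap-side area A_cap = π/4 × (126 mm)² = 12470 mm^2
Rod-side annular area A_ann = π/4 × (126² − 69.0²) = 8730 mm^2
Net thrust = P_cap·A_cap − P_rod·A_ann = 3.304e5 N − 36580 N

F ≈ 2.94e5 N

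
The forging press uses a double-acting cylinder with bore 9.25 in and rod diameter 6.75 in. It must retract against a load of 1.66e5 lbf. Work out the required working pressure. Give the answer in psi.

P ≈ 5280 psi

Rod-side annular area A_ann = π/4 × (9.25² − 6.75²) = 31.42 in^2
Retraction: pressure acts on the annular area.
P = F / A = 1.66e5 lbf / A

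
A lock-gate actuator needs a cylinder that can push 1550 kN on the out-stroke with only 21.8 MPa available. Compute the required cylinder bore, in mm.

Extension force acts on the full piston face: F = P × (π/4)D².
D = √(4F / (πP)) = √(4 × 1550 kN / (π × 21.8 MPa))

D ≈ 301 mm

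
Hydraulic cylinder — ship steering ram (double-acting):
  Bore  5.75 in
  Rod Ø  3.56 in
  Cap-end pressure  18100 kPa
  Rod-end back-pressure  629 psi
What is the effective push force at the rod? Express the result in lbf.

Cap-side area A_cap = π/4 × (5.75 in)² = 25.97 in^2
Rod-side annular area A_ann = π/4 × (5.75² − 3.56²) = 16.01 in^2
Net thrust = P_cap·A_cap − P_rod·A_ann = 68170 lbf − 10070 lbf

F ≈ 58100 lbf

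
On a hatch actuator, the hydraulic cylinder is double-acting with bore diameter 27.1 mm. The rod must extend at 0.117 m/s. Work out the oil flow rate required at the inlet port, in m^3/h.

Cap-side area A_cap = π/4 × (27.1 mm)² = 576.8 mm^2
Q = A × v

Q ≈ 0.243 m^3/h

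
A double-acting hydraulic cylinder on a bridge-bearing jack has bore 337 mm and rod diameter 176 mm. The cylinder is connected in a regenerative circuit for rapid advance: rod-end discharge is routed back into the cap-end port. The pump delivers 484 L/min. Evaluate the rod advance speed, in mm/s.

In regeneration the rod-end outflow joins the pump flow into the cap end, so the net volume the pump must supply per unit advance equals the rod cross-section area.
Rod cross-section A_rod = π/4 × (176 mm)² = 24330 mm^2
v = Q_pump / A_rod

v ≈ 332 mm/s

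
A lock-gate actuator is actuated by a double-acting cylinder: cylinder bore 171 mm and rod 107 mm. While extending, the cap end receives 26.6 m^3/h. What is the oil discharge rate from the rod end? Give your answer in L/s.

Q_out ≈ 4.50 L/s

Cap-side area A_cap = π/4 × (171 mm)² = 22970 mm^2
Rod-side annular area A_ann = π/4 × (171² − 107²) = 13970 mm^2
Piston speed v = Q_in/A_cap; rod-end outflow Q_out = v × A_ann = Q_in × A_ann/A_cap.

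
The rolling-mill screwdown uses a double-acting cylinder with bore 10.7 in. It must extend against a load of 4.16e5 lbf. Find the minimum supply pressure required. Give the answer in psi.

Cap-side area A_cap = π/4 × (10.7 in)² = 89.92 in^2
P = F / A = 4.16e5 lbf / A

P ≈ 4630 psi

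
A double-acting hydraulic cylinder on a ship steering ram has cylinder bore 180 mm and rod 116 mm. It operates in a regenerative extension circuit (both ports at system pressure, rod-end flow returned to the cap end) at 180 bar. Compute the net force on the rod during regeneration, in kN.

F ≈ 190 kN

With equal pressure on both faces, forces on the annular region cancel; the net push is pressure × rod cross-section.
Rod cross-section A_rod = π/4 × (116 mm)² = 10570 mm^2
F = P × A_rod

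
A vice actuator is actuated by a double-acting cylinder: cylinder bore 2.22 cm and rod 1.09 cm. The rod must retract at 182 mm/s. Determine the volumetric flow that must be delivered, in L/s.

Q ≈ 0.0535 L/s

Rod-side annular area A_ann = π/4 × (2.22² − 1.09²) = 2.938 cm^2
Q = A × v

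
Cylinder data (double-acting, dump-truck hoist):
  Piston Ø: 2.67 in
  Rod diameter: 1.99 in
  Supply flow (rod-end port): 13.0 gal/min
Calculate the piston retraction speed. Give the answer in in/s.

Rod-side annular area A_ann = π/4 × (2.67² − 1.99²) = 2.489 in^2
Flow into the rod-end port fills the annular volume.
v = Q / A

v ≈ 20.1 in/s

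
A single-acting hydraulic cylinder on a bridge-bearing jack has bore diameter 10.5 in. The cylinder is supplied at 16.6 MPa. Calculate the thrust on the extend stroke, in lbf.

Cap-side area A_cap = π/4 × (10.5 in)² = 86.59 in^2
F = P × A_cap = 16.6 MPa × A_cap

F ≈ 2.08e5 lbf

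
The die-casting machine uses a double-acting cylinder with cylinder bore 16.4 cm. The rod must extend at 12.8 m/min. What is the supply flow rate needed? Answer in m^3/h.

Q ≈ 16.2 m^3/h

Cap-side area A_cap = π/4 × (16.4 cm)² = 211.2 cm^2
Q = A × v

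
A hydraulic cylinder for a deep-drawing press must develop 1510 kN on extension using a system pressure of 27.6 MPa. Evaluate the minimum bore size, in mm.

D ≈ 264 mm

Extension force acts on the full piston face: F = P × (π/4)D².
D = √(4F / (πP)) = √(4 × 1510 kN / (π × 27.6 MPa))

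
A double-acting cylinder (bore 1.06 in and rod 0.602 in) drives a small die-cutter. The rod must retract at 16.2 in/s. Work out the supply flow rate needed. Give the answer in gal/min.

Rod-side annular area A_ann = π/4 × (1.06² − 0.602²) = 0.5978 in^2
Q = A × v

Q ≈ 2.52 gal/min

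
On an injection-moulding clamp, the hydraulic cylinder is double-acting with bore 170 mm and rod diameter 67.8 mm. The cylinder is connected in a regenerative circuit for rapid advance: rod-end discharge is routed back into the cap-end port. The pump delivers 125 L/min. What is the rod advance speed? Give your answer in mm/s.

In regeneration the rod-end outflow joins the pump flow into the cap end, so the net volume the pump must supply per unit advance equals the rod cross-section area.
Rod cross-section A_rod = π/4 × (67.8 mm)² = 3610 mm^2
v = Q_pump / A_rod

v ≈ 577 mm/s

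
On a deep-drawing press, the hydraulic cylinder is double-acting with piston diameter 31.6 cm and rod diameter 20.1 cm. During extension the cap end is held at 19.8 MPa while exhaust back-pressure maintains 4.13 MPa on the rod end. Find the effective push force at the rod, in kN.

F ≈ 1360 kN

Cap-side area A_cap = π/4 × (31.6 cm)² = 784.3 cm^2
Rod-side annular area A_ann = π/4 × (31.6² − 20.1²) = 467.0 cm^2
Net thrust = P_cap·A_cap − P_rod·A_ann = 1553 kN − 192.9 kN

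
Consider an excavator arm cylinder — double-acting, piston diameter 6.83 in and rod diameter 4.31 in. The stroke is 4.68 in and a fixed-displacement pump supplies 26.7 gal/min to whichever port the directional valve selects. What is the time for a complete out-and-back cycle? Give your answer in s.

Cap-side area A_cap = π/4 × (6.83 in)² = 36.64 in^2
Rod-side annular area A_ann = π/4 × (6.83² − 4.31²) = 22.05 in^2
t_ext = A_cap·L/Q = 1.668 s
t_ret = A_ann·L/Q = 1.004 s
t_cycle = t_ext + t_ret

t ≈ 2.67 s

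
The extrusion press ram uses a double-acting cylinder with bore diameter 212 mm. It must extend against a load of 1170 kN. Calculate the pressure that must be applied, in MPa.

P ≈ 33.1 MPa

Cap-side area A_cap = π/4 × (212 mm)² = 35300 mm^2
P = F / A = 1170 kN / A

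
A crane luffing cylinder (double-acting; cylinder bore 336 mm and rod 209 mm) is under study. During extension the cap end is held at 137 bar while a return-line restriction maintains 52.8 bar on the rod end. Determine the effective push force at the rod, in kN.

Cap-side area A_cap = π/4 × (336 mm)² = 88670 mm^2
Rod-side annular area A_ann = π/4 × (336² − 209²) = 54360 mm^2
Net thrust = P_cap·A_cap − P_rod·A_ann = 1215 kN − 287.0 kN

F ≈ 928 kN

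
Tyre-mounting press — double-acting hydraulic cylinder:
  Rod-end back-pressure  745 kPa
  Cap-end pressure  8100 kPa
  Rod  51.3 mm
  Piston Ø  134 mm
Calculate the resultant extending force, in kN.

Cap-side area A_cap = π/4 × (134 mm)² = 14100 mm^2
Rod-side annular area A_ann = π/4 × (134² − 51.3²) = 12040 mm^2
Net thrust = P_cap·A_cap − P_rod·A_ann = 114.2 kN − 8.967 kN

F ≈ 105 kN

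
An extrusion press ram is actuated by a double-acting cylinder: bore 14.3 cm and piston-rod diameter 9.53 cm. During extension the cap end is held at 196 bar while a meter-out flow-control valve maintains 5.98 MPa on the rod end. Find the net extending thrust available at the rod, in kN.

Cap-side area A_cap = π/4 × (14.3 cm)² = 160.6 cm^2
Rod-side annular area A_ann = π/4 × (14.3² − 9.53²) = 89.28 cm^2
Net thrust = P_cap·A_cap − P_rod·A_ann = 314.8 kN − 53.39 kN

F ≈ 261 kN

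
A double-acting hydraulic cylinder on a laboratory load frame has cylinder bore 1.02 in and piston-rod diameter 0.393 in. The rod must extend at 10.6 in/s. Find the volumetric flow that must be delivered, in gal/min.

Cap-side area A_cap = π/4 × (1.02 in)² = 0.8171 in^2
Q = A × v

Q ≈ 2.25 gal/min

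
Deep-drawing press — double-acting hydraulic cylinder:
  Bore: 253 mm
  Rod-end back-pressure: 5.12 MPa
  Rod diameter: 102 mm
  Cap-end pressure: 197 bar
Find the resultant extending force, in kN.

F ≈ 775 kN

Cap-side area A_cap = π/4 × (253 mm)² = 50270 mm^2
Rod-side annular area A_ann = π/4 × (253² − 102²) = 42100 mm^2
Net thrust = P_cap·A_cap − P_rod·A_ann = 990.4 kN − 215.6 kN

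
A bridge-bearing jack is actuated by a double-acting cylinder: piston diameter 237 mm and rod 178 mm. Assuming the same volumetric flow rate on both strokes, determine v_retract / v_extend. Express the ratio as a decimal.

v_ret/v_ext ≈ 2.29

Cap-side area A_cap = π/4 × (237 mm)² = 44120 mm^2
Rod-side annular area A_ann = π/4 × (237² − 178²) = 19230 mm^2
For equal Q, v ∝ 1/A, so v_ret/v_ext = A_cap/A_ann.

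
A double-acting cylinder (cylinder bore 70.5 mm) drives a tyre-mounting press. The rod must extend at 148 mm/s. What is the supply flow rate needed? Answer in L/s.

Q ≈ 0.578 L/s

Cap-side area A_cap = π/4 × (70.5 mm)² = 3904 mm^2
Q = A × v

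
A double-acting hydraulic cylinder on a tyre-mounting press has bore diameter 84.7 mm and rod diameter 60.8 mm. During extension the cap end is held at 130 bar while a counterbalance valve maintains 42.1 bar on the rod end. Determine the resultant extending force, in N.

Cap-side area A_cap = π/4 × (84.7 mm)² = 5635 mm^2
Rod-side annular area A_ann = π/4 × (84.7² − 60.8²) = 2731 mm^2
Net thrust = P_cap·A_cap − P_rod·A_ann = 73250 N − 11500 N

F ≈ 61800 N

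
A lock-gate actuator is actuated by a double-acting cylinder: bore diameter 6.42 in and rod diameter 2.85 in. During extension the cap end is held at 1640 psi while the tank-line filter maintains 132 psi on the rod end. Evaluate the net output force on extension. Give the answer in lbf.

F ≈ 49700 lbf

Cap-side area A_cap = π/4 × (6.42 in)² = 32.37 in^2
Rod-side annular area A_ann = π/4 × (6.42² − 2.85²) = 25.99 in^2
Net thrust = P_cap·A_cap − P_rod·A_ann = 53090 lbf − 3431 lbf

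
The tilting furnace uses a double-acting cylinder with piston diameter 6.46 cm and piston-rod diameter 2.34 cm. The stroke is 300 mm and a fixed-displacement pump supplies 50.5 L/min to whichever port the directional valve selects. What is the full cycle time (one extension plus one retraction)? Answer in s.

Cap-side area A_cap = π/4 × (6.46 cm)² = 32.78 cm^2
Rod-side annular area A_ann = π/4 × (6.46² − 2.34²) = 28.48 cm^2
t_ext = A_cap·L/Q = 1.168 s
t_ret = A_ann·L/Q = 1.015 s
t_cycle = t_ext + t_ret

t ≈ 2.18 s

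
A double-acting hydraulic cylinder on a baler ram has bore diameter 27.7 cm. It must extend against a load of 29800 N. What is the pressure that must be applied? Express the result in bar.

P ≈ 4.95 bar

Cap-side area A_cap = π/4 × (27.7 cm)² = 602.6 cm^2
P = F / A = 29800 N / A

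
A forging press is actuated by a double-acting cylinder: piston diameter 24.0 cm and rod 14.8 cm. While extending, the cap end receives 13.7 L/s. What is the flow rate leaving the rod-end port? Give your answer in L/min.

Cap-side area A_cap = π/4 × (24.0 cm)² = 452.4 cm^2
Rod-side annular area A_ann = π/4 × (24.0² − 14.8²) = 280.4 cm^2
Piston speed v = Q_in/A_cap; rod-end outflow Q_out = v × A_ann = Q_in × A_ann/A_cap.

Q_out ≈ 509 L/min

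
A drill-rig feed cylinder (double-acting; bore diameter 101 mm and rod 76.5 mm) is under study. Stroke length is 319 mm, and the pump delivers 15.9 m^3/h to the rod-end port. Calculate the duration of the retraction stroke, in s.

Rod-side annular area A_ann = π/4 × (101² − 76.5²) = 3416 mm^2
Swept volume V = A × L; t = V / Q = A·L / Q

t ≈ 0.247 s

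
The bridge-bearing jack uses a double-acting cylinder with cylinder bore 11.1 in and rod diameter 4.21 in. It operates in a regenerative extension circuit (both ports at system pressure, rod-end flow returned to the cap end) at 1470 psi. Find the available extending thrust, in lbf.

F ≈ 20500 lbf

With equal pressure on both faces, forces on the annular region cancel; the net push is pressure × rod cross-section.
Rod cross-section A_rod = π/4 × (4.21 in)² = 13.92 in^2
F = P × A_rod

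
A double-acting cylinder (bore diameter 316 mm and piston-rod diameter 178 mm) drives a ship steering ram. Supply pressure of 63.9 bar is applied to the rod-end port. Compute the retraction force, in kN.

F ≈ 342 kN

Rod-side annular area A_ann = π/4 × (316² − 178²) = 53540 mm^2
On retraction the pressure acts on the annular area (bore minus rod).
F = P × A_ann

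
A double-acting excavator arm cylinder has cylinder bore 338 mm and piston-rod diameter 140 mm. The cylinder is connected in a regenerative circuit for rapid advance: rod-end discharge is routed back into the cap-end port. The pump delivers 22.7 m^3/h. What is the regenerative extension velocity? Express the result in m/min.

v ≈ 24.6 m/min

In regeneration the rod-end outflow joins the pump flow into the cap end, so the net volume the pump must supply per unit advance equals the rod cross-section area.
Rod cross-section A_rod = π/4 × (140 mm)² = 15390 mm^2
v = Q_pump / A_rod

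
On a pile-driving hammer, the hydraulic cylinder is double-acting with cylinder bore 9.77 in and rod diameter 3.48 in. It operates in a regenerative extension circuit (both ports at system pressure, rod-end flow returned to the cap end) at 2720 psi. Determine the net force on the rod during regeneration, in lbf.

With equal pressure on both faces, forces on the annular region cancel; the net push is pressure × rod cross-section.
Rod cross-section A_rod = π/4 × (3.48 in)² = 9.511 in^2
F = P × A_rod

F ≈ 25900 lbf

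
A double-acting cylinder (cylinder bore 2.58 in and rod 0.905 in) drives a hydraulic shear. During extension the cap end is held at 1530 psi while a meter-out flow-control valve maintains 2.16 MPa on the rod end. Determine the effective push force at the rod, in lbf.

F ≈ 6560 lbf

Cap-side area A_cap = π/4 × (2.58 in)² = 5.228 in^2
Rod-side annular area A_ann = π/4 × (2.58² − 0.905²) = 4.585 in^2
Net thrust = P_cap·A_cap − P_rod·A_ann = 7999 lbf − 1436 lbf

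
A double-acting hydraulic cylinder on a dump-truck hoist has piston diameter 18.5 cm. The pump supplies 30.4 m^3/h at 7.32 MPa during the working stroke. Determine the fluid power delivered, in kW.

W ≈ 61.8 kW

Hydraulic power = P × Q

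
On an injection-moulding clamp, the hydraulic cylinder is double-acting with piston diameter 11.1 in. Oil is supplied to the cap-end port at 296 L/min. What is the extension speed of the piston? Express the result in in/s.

Cap-side area A_cap = π/4 × (11.1 in)² = 96.77 in^2
v = Q / A

v ≈ 3.11 in/s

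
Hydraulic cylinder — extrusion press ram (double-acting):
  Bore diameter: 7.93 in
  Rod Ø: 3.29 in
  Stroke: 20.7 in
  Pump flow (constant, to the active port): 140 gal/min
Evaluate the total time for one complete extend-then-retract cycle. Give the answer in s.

Cap-side area A_cap = π/4 × (7.93 in)² = 49.39 in^2
Rod-side annular area A_ann = π/4 × (7.93² − 3.29²) = 40.89 in^2
t_ext = A_cap·L/Q = 1.897 s
t_ret = A_ann·L/Q = 1.570 s
t_cycle = t_ext + t_ret

t ≈ 3.47 s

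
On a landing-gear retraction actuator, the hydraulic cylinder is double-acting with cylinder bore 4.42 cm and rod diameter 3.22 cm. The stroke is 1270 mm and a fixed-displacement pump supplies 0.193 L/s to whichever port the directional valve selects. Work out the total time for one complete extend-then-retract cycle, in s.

Cap-side area A_cap = π/4 × (4.42 cm)² = 15.34 cm^2
Rod-side annular area A_ann = π/4 × (4.42² − 3.22²) = 7.201 cm^2
t_ext = A_cap·L/Q = 10.10 s
t_ret = A_ann·L/Q = 4.738 s
t_cycle = t_ext + t_ret

t ≈ 14.8 s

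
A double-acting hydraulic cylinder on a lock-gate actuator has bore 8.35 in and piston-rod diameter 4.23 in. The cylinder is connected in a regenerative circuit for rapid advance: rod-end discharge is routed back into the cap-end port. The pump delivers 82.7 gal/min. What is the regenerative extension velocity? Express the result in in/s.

v ≈ 22.7 in/s

In regeneration the rod-end outflow joins the pump flow into the cap end, so the net volume the pump must supply per unit advance equals the rod cross-section area.
Rod cross-section A_rod = π/4 × (4.23 in)² = 14.05 in^2
v = Q_pump / A_rod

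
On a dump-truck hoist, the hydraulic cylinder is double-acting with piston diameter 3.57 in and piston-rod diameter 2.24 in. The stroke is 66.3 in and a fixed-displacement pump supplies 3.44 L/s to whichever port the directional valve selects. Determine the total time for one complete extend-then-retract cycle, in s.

t ≈ 5.08 s

Cap-side area A_cap = π/4 × (3.57 in)² = 10.01 in^2
Rod-side annular area A_ann = π/4 × (3.57² − 2.24²) = 6.069 in^2
t_ext = A_cap·L/Q = 3.161 s
t_ret = A_ann·L/Q = 1.917 s
t_cycle = t_ext + t_ret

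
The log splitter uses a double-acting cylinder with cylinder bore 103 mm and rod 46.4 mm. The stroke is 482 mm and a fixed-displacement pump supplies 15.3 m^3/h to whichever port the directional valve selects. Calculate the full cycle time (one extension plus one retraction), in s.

Cap-side area A_cap = π/4 × (103 mm)² = 8332 mm^2
Rod-side annular area A_ann = π/4 × (103² − 46.4²) = 6641 mm^2
t_ext = A_cap·L/Q = 0.9450 s
t_ret = A_ann·L/Q = 0.7532 s
t_cycle = t_ext + t_ret

t ≈ 1.70 s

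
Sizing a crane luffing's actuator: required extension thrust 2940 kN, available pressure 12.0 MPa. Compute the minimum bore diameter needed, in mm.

D ≈ 559 mm

Extension force acts on the full piston face: F = P × (π/4)D².
D = √(4F / (πP)) = √(4 × 2940 kN / (π × 12.0 MPa))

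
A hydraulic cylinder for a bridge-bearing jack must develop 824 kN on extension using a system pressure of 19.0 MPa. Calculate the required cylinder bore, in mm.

D ≈ 235 mm

Extension force acts on the full piston face: F = P × (π/4)D².
D = √(4F / (πP)) = √(4 × 824 kN / (π × 19.0 MPa))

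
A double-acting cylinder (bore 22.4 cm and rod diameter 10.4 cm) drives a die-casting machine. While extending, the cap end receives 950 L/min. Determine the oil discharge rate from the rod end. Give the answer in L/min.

Cap-side area A_cap = π/4 × (22.4 cm)² = 394.1 cm^2
Rod-side annular area A_ann = π/4 × (22.4² − 10.4²) = 309.1 cm^2
Piston speed v = Q_in/A_cap; rod-end outflow Q_out = v × A_ann = Q_in × A_ann/A_cap.

Q_out ≈ 745 L/min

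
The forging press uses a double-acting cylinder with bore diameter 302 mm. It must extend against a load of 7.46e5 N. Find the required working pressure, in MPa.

Cap-side area A_cap = π/4 × (302 mm)² = 71630 mm^2
P = F / A = 7.46e5 N / A

P ≈ 10.4 MPa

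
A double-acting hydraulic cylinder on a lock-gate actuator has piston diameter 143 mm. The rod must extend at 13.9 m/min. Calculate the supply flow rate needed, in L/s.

Cap-side area A_cap = π/4 × (143 mm)² = 16060 mm^2
Q = A × v

Q ≈ 3.72 L/s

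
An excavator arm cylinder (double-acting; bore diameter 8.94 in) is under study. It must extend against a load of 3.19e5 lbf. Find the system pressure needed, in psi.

Cap-side area A_cap = π/4 × (8.94 in)² = 62.77 in^2
P = F / A = 3.19e5 lbf / A

P ≈ 5080 psi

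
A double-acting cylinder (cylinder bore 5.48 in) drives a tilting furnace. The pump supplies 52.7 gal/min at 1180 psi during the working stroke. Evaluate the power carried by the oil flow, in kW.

Hydraulic power = P × Q

W ≈ 27.1 kW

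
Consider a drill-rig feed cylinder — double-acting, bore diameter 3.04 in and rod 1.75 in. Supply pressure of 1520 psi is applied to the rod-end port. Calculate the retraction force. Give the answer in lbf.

F ≈ 7380 lbf

Rod-side annular area A_ann = π/4 × (3.04² − 1.75²) = 4.853 in^2
On retraction the pressure acts on the annular area (bore minus rod).
F = P × A_ann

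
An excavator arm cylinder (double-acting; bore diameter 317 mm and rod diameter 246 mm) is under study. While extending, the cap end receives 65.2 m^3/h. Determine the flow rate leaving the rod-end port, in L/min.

Q_out ≈ 432 L/min

Cap-side area A_cap = π/4 × (317 mm)² = 78920 mm^2
Rod-side annular area A_ann = π/4 × (317² − 246²) = 31390 mm^2
Piston speed v = Q_in/A_cap; rod-end outflow Q_out = v × A_ann = Q_in × A_ann/A_cap.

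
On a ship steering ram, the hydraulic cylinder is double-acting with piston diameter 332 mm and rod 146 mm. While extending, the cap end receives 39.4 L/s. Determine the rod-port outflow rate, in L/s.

Cap-side area A_cap = π/4 × (332 mm)² = 86570 mm^2
Rod-side annular area A_ann = π/4 × (332² − 146²) = 69830 mm^2
Piston speed v = Q_in/A_cap; rod-end outflow Q_out = v × A_ann = Q_in × A_ann/A_cap.

Q_out ≈ 31.8 L/s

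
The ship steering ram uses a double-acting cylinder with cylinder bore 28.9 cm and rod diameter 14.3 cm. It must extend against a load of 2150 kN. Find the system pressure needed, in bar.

Cap-side area A_cap = π/4 × (28.9 cm)² = 656.0 cm^2
P = F / A = 2150 kN / A

P ≈ 328 bar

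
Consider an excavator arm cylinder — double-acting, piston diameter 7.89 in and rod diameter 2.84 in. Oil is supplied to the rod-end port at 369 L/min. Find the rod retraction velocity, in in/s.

v ≈ 8.82 in/s

Rod-side annular area A_ann = π/4 × (7.89² − 2.84²) = 42.56 in^2
Flow into the rod-end port fills the annular volume.
v = Q / A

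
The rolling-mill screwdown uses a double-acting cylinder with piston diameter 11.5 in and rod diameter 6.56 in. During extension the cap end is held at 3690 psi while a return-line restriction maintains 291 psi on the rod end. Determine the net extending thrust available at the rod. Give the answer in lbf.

Cap-side area A_cap = π/4 × (11.5 in)² = 103.9 in^2
Rod-side annular area A_ann = π/4 × (11.5² − 6.56²) = 70.07 in^2
Net thrust = P_cap·A_cap − P_rod·A_ann = 3.833e5 lbf − 20390 lbf

F ≈ 3.63e5 lbf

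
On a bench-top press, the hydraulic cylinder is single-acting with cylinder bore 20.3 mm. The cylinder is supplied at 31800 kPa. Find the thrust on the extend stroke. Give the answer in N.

Cap-side area A_cap = π/4 × (20.3 mm)² = 323.7 mm^2
F = P × A_cap = 31800 kPa × A_cap

F ≈ 10300 N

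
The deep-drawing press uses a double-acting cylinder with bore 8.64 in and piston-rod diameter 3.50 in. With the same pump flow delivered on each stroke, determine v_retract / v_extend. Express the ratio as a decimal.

Cap-side area A_cap = π/4 × (8.64 in)² = 58.63 in^2
Rod-side annular area A_ann = π/4 × (8.64² − 3.50²) = 49.01 in^2
For equal Q, v ∝ 1/A, so v_ret/v_ext = A_cap/A_ann.

v_ret/v_ext ≈ 1.20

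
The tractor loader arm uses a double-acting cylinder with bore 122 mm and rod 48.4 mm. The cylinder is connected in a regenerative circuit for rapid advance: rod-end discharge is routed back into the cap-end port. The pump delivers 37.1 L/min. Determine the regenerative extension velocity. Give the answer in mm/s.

v ≈ 336 mm/s

In regeneration the rod-end outflow joins the pump flow into the cap end, so the net volume the pump must supply per unit advance equals the rod cross-section area.
Rod cross-section A_rod = π/4 × (48.4 mm)² = 1840 mm^2
v = Q_pump / A_rod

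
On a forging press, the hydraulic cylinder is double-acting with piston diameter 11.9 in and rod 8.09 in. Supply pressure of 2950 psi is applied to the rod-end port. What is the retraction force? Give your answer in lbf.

Rod-side annular area A_ann = π/4 × (11.9² − 8.09²) = 59.82 in^2
On retraction the pressure acts on the annular area (bore minus rod).
F = P × A_ann

F ≈ 1.76e5 lbf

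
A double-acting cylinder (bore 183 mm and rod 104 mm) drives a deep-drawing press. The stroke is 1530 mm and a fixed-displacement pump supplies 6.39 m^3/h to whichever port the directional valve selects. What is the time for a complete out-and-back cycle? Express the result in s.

t ≈ 38.0 s

Cap-side area A_cap = π/4 × (183 mm)² = 26300 mm^2
Rod-side annular area A_ann = π/4 × (183² − 104²) = 17810 mm^2
t_ext = A_cap·L/Q = 22.67 s
t_ret = A_ann·L/Q = 15.35 s
t_cycle = t_ext + t_ret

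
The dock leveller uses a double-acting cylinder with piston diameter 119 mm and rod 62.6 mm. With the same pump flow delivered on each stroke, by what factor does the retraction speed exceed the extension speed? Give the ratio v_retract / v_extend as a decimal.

v_ret/v_ext ≈ 1.38

Cap-side area A_cap = π/4 × (119 mm)² = 11120 mm^2
Rod-side annular area A_ann = π/4 × (119² − 62.6²) = 8044 mm^2
For equal Q, v ∝ 1/A, so v_ret/v_ext = A_cap/A_ann.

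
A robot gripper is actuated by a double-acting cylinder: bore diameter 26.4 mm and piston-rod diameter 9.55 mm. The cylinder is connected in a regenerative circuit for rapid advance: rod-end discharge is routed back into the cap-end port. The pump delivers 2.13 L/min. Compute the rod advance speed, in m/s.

v ≈ 0.496 m/s

In regeneration the rod-end outflow joins the pump flow into the cap end, so the net volume the pump must supply per unit advance equals the rod cross-section area.
Rod cross-section A_rod = π/4 × (9.55 mm)² = 71.63 mm^2
v = Q_pump / A_rod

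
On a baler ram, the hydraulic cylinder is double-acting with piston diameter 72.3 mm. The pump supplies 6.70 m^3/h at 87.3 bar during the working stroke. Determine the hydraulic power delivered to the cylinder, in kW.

W ≈ 16.2 kW

Hydraulic power = P × Q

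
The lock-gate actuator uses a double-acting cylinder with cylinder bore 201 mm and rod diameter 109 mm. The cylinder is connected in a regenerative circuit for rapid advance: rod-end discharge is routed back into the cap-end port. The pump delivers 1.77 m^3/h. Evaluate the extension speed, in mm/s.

In regeneration the rod-end outflow joins the pump flow into the cap end, so the net volume the pump must supply per unit advance equals the rod cross-section area.
Rod cross-section A_rod = π/4 × (109 mm)² = 9331 mm^2
v = Q_pump / A_rod

v ≈ 52.7 mm/s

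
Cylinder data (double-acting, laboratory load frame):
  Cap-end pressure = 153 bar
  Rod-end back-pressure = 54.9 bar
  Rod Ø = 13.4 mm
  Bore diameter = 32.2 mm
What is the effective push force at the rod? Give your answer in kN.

F ≈ 8.76 kN

Cap-side area A_cap = π/4 × (32.2 mm)² = 814.3 mm^2
Rod-side annular area A_ann = π/4 × (32.2² − 13.4²) = 673.3 mm^2
Net thrust = P_cap·A_cap − P_rod·A_ann = 12.46 kN − 3.696 kN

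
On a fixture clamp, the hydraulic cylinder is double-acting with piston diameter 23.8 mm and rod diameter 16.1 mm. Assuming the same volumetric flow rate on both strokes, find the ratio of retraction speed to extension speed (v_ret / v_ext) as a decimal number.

v_ret/v_ext ≈ 1.84

Cap-side area A_cap = π/4 × (23.8 mm)² = 444.9 mm^2
Rod-side annular area A_ann = π/4 × (23.8² − 16.1²) = 241.3 mm^2
For equal Q, v ∝ 1/A, so v_ret/v_ext = A_cap/A_ann.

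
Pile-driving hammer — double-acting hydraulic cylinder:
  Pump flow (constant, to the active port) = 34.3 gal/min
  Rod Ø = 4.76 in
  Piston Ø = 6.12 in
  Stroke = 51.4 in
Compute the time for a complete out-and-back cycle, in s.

t ≈ 16.0 s

Cap-side area A_cap = π/4 × (6.12 in)² = 29.42 in^2
Rod-side annular area A_ann = π/4 × (6.12² − 4.76²) = 11.62 in^2
t_ext = A_cap·L/Q = 11.45 s
t_ret = A_ann·L/Q = 4.523 s
t_cycle = t_ext + t_ret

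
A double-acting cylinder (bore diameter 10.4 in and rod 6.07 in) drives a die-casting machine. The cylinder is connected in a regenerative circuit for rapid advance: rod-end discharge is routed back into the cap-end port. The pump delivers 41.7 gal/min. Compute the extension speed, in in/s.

In regeneration the rod-end outflow joins the pump flow into the cap end, so the net volume the pump must supply per unit advance equals the rod cross-section area.
Rod cross-section A_rod = π/4 × (6.07 in)² = 28.94 in^2
v = Q_pump / A_rod

v ≈ 5.55 in/s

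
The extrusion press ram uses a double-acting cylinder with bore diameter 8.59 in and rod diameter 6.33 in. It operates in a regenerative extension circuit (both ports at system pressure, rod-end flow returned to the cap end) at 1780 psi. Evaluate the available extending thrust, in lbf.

F ≈ 56000 lbf

With equal pressure on both faces, forces on the annular region cancel; the net push is pressure × rod cross-section.
Rod cross-section A_rod = π/4 × (6.33 in)² = 31.47 in^2
F = P × A_rod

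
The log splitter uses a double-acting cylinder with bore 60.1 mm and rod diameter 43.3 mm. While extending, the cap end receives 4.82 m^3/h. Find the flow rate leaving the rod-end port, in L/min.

Cap-side area A_cap = π/4 × (60.1 mm)² = 2837 mm^2
Rod-side annular area A_ann = π/4 × (60.1² − 43.3²) = 1364 mm^2
Piston speed v = Q_in/A_cap; rod-end outflow Q_out = v × A_ann = Q_in × A_ann/A_cap.

Q_out ≈ 38.6 L/min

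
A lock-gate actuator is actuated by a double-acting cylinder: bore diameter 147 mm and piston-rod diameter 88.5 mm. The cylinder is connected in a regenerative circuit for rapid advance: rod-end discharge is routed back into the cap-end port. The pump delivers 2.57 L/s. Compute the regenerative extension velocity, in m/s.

v ≈ 0.418 m/s

In regeneration the rod-end outflow joins the pump flow into the cap end, so the net volume the pump must supply per unit advance equals the rod cross-section area.
Rod cross-section A_rod = π/4 × (88.5 mm)² = 6151 mm^2
v = Q_pump / A_rod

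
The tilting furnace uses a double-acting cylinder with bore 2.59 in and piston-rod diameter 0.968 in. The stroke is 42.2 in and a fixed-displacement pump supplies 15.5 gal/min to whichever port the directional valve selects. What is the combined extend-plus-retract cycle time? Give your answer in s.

Cap-side area A_cap = π/4 × (2.59 in)² = 5.269 in^2
Rod-side annular area A_ann = π/4 × (2.59² − 0.968²) = 4.533 in^2
t_ext = A_cap·L/Q = 3.726 s
t_ret = A_ann·L/Q = 3.205 s
t_cycle = t_ext + t_ret

t ≈ 6.93 s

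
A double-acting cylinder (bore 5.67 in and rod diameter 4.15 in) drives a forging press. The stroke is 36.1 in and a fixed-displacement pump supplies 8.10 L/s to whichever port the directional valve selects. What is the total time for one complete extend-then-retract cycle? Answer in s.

t ≈ 2.70 s

Cap-side area A_cap = π/4 × (5.67 in)² = 25.25 in^2
Rod-side annular area A_ann = π/4 × (5.67² − 4.15²) = 11.72 in^2
t_ext = A_cap·L/Q = 1.844 s
t_ret = A_ann·L/Q = 0.8562 s
t_cycle = t_ext + t_ret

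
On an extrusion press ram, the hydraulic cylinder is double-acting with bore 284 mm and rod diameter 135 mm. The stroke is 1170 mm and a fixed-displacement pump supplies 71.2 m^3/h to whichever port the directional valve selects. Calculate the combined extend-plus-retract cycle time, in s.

Cap-side area A_cap = π/4 × (284 mm)² = 63350 mm^2
Rod-side annular area A_ann = π/4 × (284² − 135²) = 49030 mm^2
t_ext = A_cap·L/Q = 3.747 s
t_ret = A_ann·L/Q = 2.901 s
t_cycle = t_ext + t_ret

t ≈ 6.65 s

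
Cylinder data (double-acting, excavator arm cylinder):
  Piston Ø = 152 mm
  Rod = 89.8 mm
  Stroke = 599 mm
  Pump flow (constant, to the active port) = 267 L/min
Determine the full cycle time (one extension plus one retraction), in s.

Cap-side area A_cap = π/4 × (152 mm)² = 18150 mm^2
Rod-side annular area A_ann = π/4 × (152² − 89.8²) = 11810 mm^2
t_ext = A_cap·L/Q = 2.443 s
t_ret = A_ann·L/Q = 1.590 s
t_cycle = t_ext + t_ret

t ≈ 4.03 s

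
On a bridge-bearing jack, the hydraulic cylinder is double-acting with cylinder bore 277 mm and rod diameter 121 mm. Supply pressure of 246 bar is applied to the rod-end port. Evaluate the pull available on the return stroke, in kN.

Rod-side annular area A_ann = π/4 × (277² − 121²) = 48760 mm^2
On retraction the pressure acts on the annular area (bore minus rod).
F = P × A_ann

F ≈ 1200 kN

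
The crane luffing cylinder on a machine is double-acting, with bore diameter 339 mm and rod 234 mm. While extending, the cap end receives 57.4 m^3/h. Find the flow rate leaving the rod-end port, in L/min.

Cap-side area A_cap = π/4 × (339 mm)² = 90260 mm^2
Rod-side annular area A_ann = π/4 × (339² − 234²) = 47250 mm^2
Piston speed v = Q_in/A_cap; rod-end outflow Q_out = v × A_ann = Q_in × A_ann/A_cap.

Q_out ≈ 501 L/min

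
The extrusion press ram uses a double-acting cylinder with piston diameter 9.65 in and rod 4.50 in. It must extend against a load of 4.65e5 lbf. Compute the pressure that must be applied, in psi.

P ≈ 6360 psi

Cap-side area A_cap = π/4 × (9.65 in)² = 73.14 in^2
P = F / A = 4.65e5 lbf / A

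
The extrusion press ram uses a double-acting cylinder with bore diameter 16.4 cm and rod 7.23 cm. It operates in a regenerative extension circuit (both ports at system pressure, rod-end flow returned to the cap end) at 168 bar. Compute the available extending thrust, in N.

With equal pressure on both faces, forces on the annular region cancel; the net push is pressure × rod cross-section.
Rod cross-section A_rod = π/4 × (7.23 cm)² = 41.06 cm^2
F = P × A_rod

F ≈ 69000 N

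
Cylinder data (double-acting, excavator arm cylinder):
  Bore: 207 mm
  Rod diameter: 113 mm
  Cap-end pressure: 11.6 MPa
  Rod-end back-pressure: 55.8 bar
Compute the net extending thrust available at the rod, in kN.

Cap-side area A_cap = π/4 × (207 mm)² = 33650 mm^2
Rod-side annular area A_ann = π/4 × (207² − 113²) = 23620 mm^2
Net thrust = P_cap·A_cap − P_rod·A_ann = 390.4 kN − 131.8 kN

F ≈ 259 kN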